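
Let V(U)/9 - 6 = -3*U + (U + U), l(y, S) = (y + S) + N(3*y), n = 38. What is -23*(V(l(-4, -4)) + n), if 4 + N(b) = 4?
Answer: -3772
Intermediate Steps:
N(b) = 0 (N(b) = -4 + 4 = 0)
l(y, S) = S + y (l(y, S) = (y + S) + 0 = (S + y) + 0 = S + y)
V(U) = 54 - 9*U (V(U) = 54 + 9*(-3*U + (U + U)) = 54 + 9*(-3*U + 2*U) = 54 + 9*(-U) = 54 - 9*U)
-23*(V(l(-4, -4)) + n) = -23*((54 - 9*(-4 - 4)) + 38) = -23*((54 - 9*(-8)) + 38) = -23*((54 + 72) + 38) = -23*(126 + 38) = -23*164 = -3772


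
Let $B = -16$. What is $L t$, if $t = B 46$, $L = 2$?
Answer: $-1472$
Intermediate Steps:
$t = -736$ ($t = \left(-16\right) 46 = -736$)
$L t = 2 \left(-736\right) = -1472$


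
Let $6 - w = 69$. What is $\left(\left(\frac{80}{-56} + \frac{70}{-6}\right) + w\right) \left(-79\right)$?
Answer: $\frac{126242}{21} \approx 6011.5$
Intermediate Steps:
$w = -63$ ($w = 6 - 69 = -63$)
$\left(\left(\frac{80}{-56} + \frac{70}{-6}\right) + w\right) \left(-79\right) = \left(\left(\frac{80}{-56} + \frac{70}{-6}\right) - 63\right) \left(-79\right) = \left(\left(80 \left(- \frac{1}{56}\right) + 70 \left(- \frac{1}{6}\right)\right) - 63\right) \left(-79\right) = \left(\left(- \frac{10}{7} - \frac{35}{3}\right) - 63\right) \left(-79\right) = \left(- \frac{275}{21} - 63\right) \left(-79\right) = \left(- \frac{1598}{21}\right) \left(-79\right) = \frac{126242}{21}$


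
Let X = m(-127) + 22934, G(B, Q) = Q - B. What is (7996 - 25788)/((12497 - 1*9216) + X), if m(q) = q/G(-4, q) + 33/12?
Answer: -8753664/12899641 ≈ -0.67860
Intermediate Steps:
m(q) = 11/4 + q/(4 + q) (m(q) = q/(q - 1*(-4)) + 33/12 = q/(q + 4) + 33*(1/12) = q/(4 + q) + 11/4 = 11/4 + q/(4 + q))
X = 11285389/492 (X = (44 + 15*(-127))/(4*(4 - 127)) + 22934 = (1/4)*(44 - 1905)/(-123) + 22934 = (1/4)*(-1/123)*(-1861) + 22934 = 1861/492 + 22934 = 11285389/492 ≈ 22938.)
(7996 - 25788)/((12497 - 1*9216) + X) = (7996 - 25788)/((12497 - 1*9216) + 11285389/492) = -17792/((12497 - 9216) + 11285389/492) = -17792/(3281 + 11285389/492) = -17792/12899641/492 = -17792*492/12899641 = -8753664/12899641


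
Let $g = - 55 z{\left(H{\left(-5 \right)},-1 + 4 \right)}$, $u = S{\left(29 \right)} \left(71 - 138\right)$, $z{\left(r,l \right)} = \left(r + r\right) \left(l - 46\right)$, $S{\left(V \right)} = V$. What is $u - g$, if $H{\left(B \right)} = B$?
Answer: $21707$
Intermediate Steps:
$z{\left(r,l \right)} = 2 r \left(-46 + l\right)$
$u = -1943$ ($u = 29 \left(71 - 138\right) = 29 \left(-67\right) = -1943$)
$g = -23650$ ($g = - 55 \cdot 2 \left(-5\right) \left(-46 + \left(-1 + 4\right)\right) = - 55 \cdot 2 \left(-5\right) \left(-46 + 3\right) = - 55 \cdot 2 \left(-5\right) \left(-43\right) = \left(-55\right) 430 = -23650$)
$u - g = -1943 - -23650 = -1943 + 23650 = 21707$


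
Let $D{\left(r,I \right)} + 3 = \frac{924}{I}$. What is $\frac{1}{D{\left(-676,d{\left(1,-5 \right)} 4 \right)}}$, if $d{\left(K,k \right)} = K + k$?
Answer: $- \frac{4}{243} \approx -0.016461$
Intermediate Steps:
$D{\left(r,I \right)} = -3 + \frac{924}{I}$
$\frac{1}{D{\left(-676,d{\left(1,-5 \right)} 4 \right)}} = \frac{1}{-3 + \frac{924}{\left(1 - 5\right) 4}} = \frac{1}{-3 + \frac{924}{\left(-4\right) 4}} = \frac{1}{-3 + \frac{924}{-16}} = \frac{1}{-3 + 924 \left(- \frac{1}{16}\right)} = \frac{1}{-3 - \frac{231}{4}} = \frac{1}{- \frac{243}{4}} = - \frac{4}{243}$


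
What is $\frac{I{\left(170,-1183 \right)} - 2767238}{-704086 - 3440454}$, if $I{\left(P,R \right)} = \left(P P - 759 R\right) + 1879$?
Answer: $\frac{919281}{2072270} \approx 0.44361$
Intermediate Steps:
$I{\left(P,R \right)} = 1879 + P^{2} - 759 R$ ($I{\left(P,R \right)} = \left(P^{2} - 759 R\right) + 1879 = 1879 + P^{2} - 759 R$)
$\frac{I{\left(170,-1183 \right)} - 2767238}{-704086 - 3440454} = \frac{\left(1879 + 170^{2} - -897897\right) - 2767238}{-704086 - 3440454} = \frac{\left(1879 + 28900 + 897897\right) - 2767238}{-4144540} = \left(928676 - 2767238\right) \left(- \frac{1}{4144540}\right) = \left(-1838562\right) \left(- \frac{1}{4144540}\right) = \frac{919281}{2072270}$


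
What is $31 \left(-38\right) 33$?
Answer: $-38874$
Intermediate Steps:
$31 \left(-38\right) 33 = \left(-1178\right) 33 = -38874$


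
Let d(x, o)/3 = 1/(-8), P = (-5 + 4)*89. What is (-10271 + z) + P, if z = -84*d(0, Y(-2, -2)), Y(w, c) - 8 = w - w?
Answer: -20657/2 ≈ -10329.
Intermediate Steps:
P = -89 (P = -1*89 = -89)
Y(w, c) = 8 (Y(w, c) = 8 + (w - w) = 8 + 0 = 8)
d(x, o) = -3/8 (d(x, o) = 3/(-8) = 3*(-⅛) = -3/8)
z = 63/2 (z = -84*(-3/8) = 63/2 ≈ 31.500)
(-10271 + z) + P = (-10271 + 63/2) - 89 = -20479/2 - 89 = -20657/2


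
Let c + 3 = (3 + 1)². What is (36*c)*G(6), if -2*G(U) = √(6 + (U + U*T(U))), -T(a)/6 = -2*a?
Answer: -468*√111 ≈ -4930.7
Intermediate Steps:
T(a) = 12*a (T(a) = -(-12)*a = 12*a)
G(U) = -√(6 + U + 12*U²)/2 (G(U) = -√(6 + (U + U*(12*U)))/2 = -√(6 + (U + 12*U²))/2 = -√(6 + U + 12*U²)/2)
c = 13 (c = -3 + (3 + 1)² = -3 + 4² = -3 + 16 = 13)
(36*c)*G(6) = (36*13)*(-√(6 + 6 + 12*6²)/2) = 468*(-√(6 + 6 + 12*36)/2) = 468*(-√(6 + 6 + 432)/2) = 468*(-√111) = -468*√111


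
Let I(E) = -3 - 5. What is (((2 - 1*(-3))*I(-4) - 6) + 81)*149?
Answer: 5215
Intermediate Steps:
I(E) = -8
(((2 - 1*(-3))*I(-4) - 6) + 81)*149 = (((2 - 1*(-3))*(-8) - 6) + 81)*149 = (((2 + 3)*(-8) - 6) + 81)*149 = ((5*(-8) - 6) + 81)*149 = ((-40 - 6) + 81)*149 = (-46 + 81)*149 = 35*149 = 5215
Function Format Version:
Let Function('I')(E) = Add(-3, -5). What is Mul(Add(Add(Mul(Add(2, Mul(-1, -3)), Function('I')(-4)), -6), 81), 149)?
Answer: 5215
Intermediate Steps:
Function('I')(E) = -8
Mul(Add(Add(Mul(Add(2, Mul(-1, -3)), Function('I')(-4)), -6), 81), 149) = Mul(Add(Add(Mul(Add(2, Mul(-1, -3)), -8), -6), 81), 149) = Mul(Add(Add(Mul(Add(2, 3), -8), -6), 81), 149) = Mul(Add(Add(Mul(5, -8), -6), 81), 149) = Mul(Add(Add(-40, -6), 81), 149) = Mul(Add(-46, 81), 149) = Mul(35, 149) = 5215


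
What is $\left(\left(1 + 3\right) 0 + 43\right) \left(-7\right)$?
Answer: $-301$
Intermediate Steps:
$\left(\left(1 + 3\right) 0 + 43\right) \left(-7\right) = \left(4 \cdot 0 + 43\right) \left(-7\right) = \left(0 + 43\right) \left(-7\right) = 43 \left(-7\right) = -301$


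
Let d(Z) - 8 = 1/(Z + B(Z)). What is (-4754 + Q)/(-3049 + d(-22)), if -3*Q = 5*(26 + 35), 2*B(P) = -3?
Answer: 684649/428787 ≈ 1.5967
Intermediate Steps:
B(P) = -3/2 (B(P) = (½)*(-3) = -3/2)
d(Z) = 8 + 1/(-3/2 + Z) (d(Z) = 8 + 1/(Z - 3/2) = 8 + 1/(-3/2 + Z))
Q = -305/3 (Q = -5*(26 + 35)/3 = -5*61/3 = -⅓*305 = -305/3 ≈ -101.67)
(-4754 + Q)/(-3049 + d(-22)) = (-4754 - 305/3)/(-3049 + 2*(-11 + 8*(-22))/(-3 + 2*(-22))) = -14567/(3*(-3049 + 2*(-11 - 176)/(-3 - 44))) = -14567/(3*(-3049 + 2*(-187)/(-47))) = -14567/(3*(-3049 + 2*(-1/47)*(-187))) = -14567/(3*(-3049 + 374/47)) = -14567/(3*(-142929/47)) = -14567/3*(-47/142929) = 684649/428787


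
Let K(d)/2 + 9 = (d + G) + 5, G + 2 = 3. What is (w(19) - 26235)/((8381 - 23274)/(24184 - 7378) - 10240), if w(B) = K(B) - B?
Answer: 440686932/172108333 ≈ 2.5605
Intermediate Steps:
G = 1 (G = -2 + 3 = 1)
K(d) = -6 + 2*d (K(d) = -18 + 2*((d + 1) + 5) = -18 + 2*((1 + d) + 5) = -18 + 2*(6 + d) = -18 + (12 + 2*d) = -6 + 2*d)
w(B) = -6 + B (w(B) = (-6 + 2*B) - B = -6 + B)
(w(19) - 26235)/((8381 - 23274)/(24184 - 7378) - 10240) = ((-6 + 19) - 26235)/((8381 - 23274)/(24184 - 7378) - 10240) = (13 - 26235)/(-14893/16806 - 10240) = -26222/(-14893*1/16806 - 10240) = -26222/(-14893/16806 - 10240) = -26222/(-172108333/16806) = -26222*(-16806/172108333) = 440686932/172108333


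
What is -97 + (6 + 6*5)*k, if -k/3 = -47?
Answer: 4979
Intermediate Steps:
k = 141 (k = -3*(-47) = 141)
-97 + (6 + 6*5)*k = -97 + (6 + 6*5)*141 = -97 + (6 + 30)*141 = -97 + 36*141 = -97 + 5076 = 4979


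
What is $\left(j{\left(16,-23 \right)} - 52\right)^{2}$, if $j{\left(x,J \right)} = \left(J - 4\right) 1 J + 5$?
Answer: $329476$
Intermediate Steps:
$j{\left(x,J \right)} = 5 + J \left(-4 + J\right)$ ($j{\left(x,J \right)} = \left(-4 + J\right) 1 J + 5 = \left(-4 + J\right) J + 5 = J \left(-4 + J\right) + 5 = 5 + J \left(-4 + J\right)$)
$\left(j{\left(16,-23 \right)} - 52\right)^{2} = \left(\left(5 + \left(-23\right)^{2} - -92\right) - 52\right)^{2} = \left(\left(5 + 529 + 92\right) - 52\right)^{2} = \left(626 - 52\right)^{2} = 574^{2} = 329476$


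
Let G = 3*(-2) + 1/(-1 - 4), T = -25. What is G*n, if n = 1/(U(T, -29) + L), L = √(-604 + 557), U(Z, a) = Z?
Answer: 155/672 + 31*I*√47/3360 ≈ 0.23065 + 0.063252*I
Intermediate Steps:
L = I*√47 (L = √(-47) = I*√47 ≈ 6.8557*I)
G = -31/5 (G = -6 + 1/(-5) = -6 - ⅕ = -31/5 ≈ -6.2000)
n = 1/(-25 + I*√47) ≈ -0.037202 - 0.010202*I
G*n = -31*(-25/672 - I*√47/672)/5 = 155/672 + 31*I*√47/3360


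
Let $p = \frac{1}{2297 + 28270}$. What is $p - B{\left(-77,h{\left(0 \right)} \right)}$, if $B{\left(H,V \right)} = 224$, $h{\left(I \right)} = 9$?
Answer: $- \frac{6847007}{30567} \approx -224.0$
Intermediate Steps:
$p = \frac{1}{30567} \approx 3.2715 \cdot 10^{-5}$
$p - B{\left(-77,h{\left(0 \right)} \right)} = \frac{1}{30567} - 224 = - \frac{6847007}{30567}$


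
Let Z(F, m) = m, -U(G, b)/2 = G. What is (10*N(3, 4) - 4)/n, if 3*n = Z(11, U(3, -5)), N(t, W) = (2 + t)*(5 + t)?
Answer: -198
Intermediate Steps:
U(G, b) = -2*G
n = -2 (n = (-2*3)/3 = (⅓)*(-6) = -2)
(10*N(3, 4) - 4)/n = (10*(10 + 3² + 7*3) - 4)/(-2) = (10*(10 + 9 + 21) - 4)*(-½) = (10*40 - 4)*(-½) = (400 - 4)*(-½) = 396*(-½) = -198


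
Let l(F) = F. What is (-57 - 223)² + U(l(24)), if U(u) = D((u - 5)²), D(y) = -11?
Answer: 78389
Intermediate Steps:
U(u) = -11
(-57 - 223)² + U(l(24)) = (-57 - 223)² - 11 = (-280)² - 11 = 78400 - 11 = 78389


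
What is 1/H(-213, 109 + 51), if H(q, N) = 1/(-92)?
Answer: -92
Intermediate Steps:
H(q, N) = -1/92
1/H(-213, 109 + 51) = 1/(-1/92) = -92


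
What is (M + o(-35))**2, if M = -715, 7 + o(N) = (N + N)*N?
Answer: 2985984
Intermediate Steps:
o(N) = -7 + 2*N**2 (o(N) = -7 + (N + N)*N = -7 + (2*N)*N = -7 + 2*N**2)
(M + o(-35))**2 = (-715 + (-7 + 2*(-35)**2))**2 = (-715 + (-7 + 2*1225))**2 = (-715 + (-7 + 2450))**2 = (-715 + 2443)**2 = 1728**2 = 2985984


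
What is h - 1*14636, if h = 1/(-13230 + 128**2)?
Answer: -46161943/3154 ≈ -14636.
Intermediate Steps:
h = 1/3154 (h = 1/(-13230 + 16384) = 1/3154 ≈ 0.00031706)
h - 1*14636 = 1/3154 - 1*14636 = 1/3154 - 14636 = -46161943/3154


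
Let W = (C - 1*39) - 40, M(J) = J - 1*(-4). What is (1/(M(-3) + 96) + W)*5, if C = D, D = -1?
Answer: -38795/97 ≈ -399.95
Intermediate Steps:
M(J) = 4 + J (M(J) = J + 4 = 4 + J)
C = -1
W = -80 (W = (-1 - 1*39) - 40 = (-1 - 39) - 40 = -40 - 40 = -80)
(1/(M(-3) + 96) + W)*5 = (1/((4 - 3) + 96) - 80)*5 = (1/(1 + 96) - 80)*5 = (1/97 - 80)*5 = -7759/97*5 = -38795/97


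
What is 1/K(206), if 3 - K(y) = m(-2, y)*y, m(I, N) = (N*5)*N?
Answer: -1/43709077 ≈ -2.2879e-8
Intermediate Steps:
m(I, N) = 5*N² (m(I, N) = (5*N)*N = 5*N²)
K(y) = 3 - 5*y³ (K(y) = 3 - 5*y²*y = 3 - 5*y³)
1/K(206) = 1/(3 - 5*206³) = 1/(3 - 5*8741816) = 1/(3 - 43709080) = 1/(-43709077) = -1/43709077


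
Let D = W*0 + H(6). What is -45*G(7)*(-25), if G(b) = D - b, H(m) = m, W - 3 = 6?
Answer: -1125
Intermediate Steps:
W = 9 (W = 3 + 6 = 9)
D = 6 (D = 9*0 + 6 = 0 + 6 = 6)
G(b) = 6 - b
-45*G(7)*(-25) = -45*(6 - 1*7)*(-25) = -45*(6 - 7)*(-25) = -45*(-1)*(-25) = 45*(-25) = -1125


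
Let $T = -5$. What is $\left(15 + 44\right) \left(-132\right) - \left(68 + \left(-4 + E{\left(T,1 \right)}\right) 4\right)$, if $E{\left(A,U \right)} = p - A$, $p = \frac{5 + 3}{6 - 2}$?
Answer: $-7868$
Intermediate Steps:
$p = 2$ ($p = \frac{8}{4} = 8 \cdot \frac{1}{4} = 2$)
$E{\left(A,U \right)} = 2 - A$
$\left(15 + 44\right) \left(-132\right) - \left(68 + \left(-4 + E{\left(T,1 \right)}\right) 4\right) = \left(15 + 44\right) \left(-132\right) - \left(68 + \left(-4 + \left(2 - -5\right)\right) 4\right) = 59 \left(-132\right) - \left(68 + \left(-4 + \left(2 + 5\right)\right) 4\right) = -7788 - \left(68 + \left(-4 + 7\right) 4\right) = -7788 - \left(68 + 3 \cdot 4\right) = -7788 - 80 = -7868$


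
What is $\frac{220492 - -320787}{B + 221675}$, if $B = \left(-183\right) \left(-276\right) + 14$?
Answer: $\frac{541279}{272197} \approx 1.9886$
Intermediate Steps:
$B = 50522$ ($B = 50508 + 14 = 50522$)
$\frac{220492 - -320787}{B + 221675} = \frac{220492 - -320787}{50522 + 221675} = \frac{220492 + 320787}{272197} = 541279 \cdot \frac{1}{272197} = \frac{541279}{272197}$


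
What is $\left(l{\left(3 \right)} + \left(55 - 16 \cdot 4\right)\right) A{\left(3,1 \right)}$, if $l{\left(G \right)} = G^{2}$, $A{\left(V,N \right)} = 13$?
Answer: $0$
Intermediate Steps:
$\left(l{\left(3 \right)} + \left(55 - 16 \cdot 4\right)\right) A{\left(3,1 \right)} = \left(3^{2} + \left(55 - 16 \cdot 4\right)\right) 13 = \left(9 + \left(55 - 64\right)\right) 13 = \left(9 - 9\right) 13 = 0 \cdot 13 = 0$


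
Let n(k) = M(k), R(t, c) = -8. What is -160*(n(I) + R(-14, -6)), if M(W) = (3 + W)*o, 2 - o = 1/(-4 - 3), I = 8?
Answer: -17440/7 ≈ -2491.4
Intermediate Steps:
o = 15/7 (o = 2 - 1/(-4 - 3) = 2 - 1/(-7) = 2 - 1*(-⅐) = 2 + ⅐ = 15/7 ≈ 2.1429)
M(W) = 45/7 + 15*W/7 (M(W) = (3 + W)*(15/7) = 45/7 + 15*W/7)
n(k) = 45/7 + 15*k/7
-160*(n(I) + R(-14, -6)) = -160*((45/7 + (15/7)*8) - 8) = -160*((45/7 + 120/7) - 8) = -160*(165/7 - 8) = -160*109/7 = -17440/7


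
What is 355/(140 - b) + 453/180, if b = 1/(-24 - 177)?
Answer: 8530591/1688460 ≈ 5.0523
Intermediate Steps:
b = -1/201 (b = 1/(-201) = -1/201 ≈ -0.0049751)
355/(140 - b) + 453/180 = 355/(140 - 1*(-1/201)) + 453/180 = 355/(140 + 1/201) + 453*(1/180) = 355/(28141/201) + 151/60 = 355*(201/28141) + 151/60 = 71355/28141 + 151/60 = 8530591/1688460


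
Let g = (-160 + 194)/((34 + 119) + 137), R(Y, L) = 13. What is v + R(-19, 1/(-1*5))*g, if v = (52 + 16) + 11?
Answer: 11676/145 ≈ 80.524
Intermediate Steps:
v = 79 (v = 68 + 11 = 79)
g = 17/145 (g = 34/(153 + 137) = 34/290 = 34*(1/290) = 17/145 ≈ 0.11724)
v + R(-19, 1/(-1*5))*g = 79 + 13*(17/145) = 79 + 221/145 = 11676/145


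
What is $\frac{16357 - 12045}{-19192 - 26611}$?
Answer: $- \frac{4312}{45803} \approx -0.094142$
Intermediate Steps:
$\frac{16357 - 12045}{-19192 - 26611} = \frac{4312}{-45803} = 4312 \left(- \frac{1}{45803}\right) = - \frac{4312}{45803}$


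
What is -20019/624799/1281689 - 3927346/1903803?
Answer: -3145010881863836063/1524561645285858333 ≈ -2.0629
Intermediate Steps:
-20019/624799/1281689 - 3927346/1903803 = -20019*1/624799*(1/1281689) - 3927346*1/1903803 = -20019/624799*1/1281689 - 3927346/1903803 = -20019/800798005511 - 3927346/1903803 = -3145010881863836063/1524561645285858333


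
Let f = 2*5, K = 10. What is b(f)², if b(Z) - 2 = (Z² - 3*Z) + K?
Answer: 6724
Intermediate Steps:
f = 10
b(Z) = 12 + Z² - 3*Z (b(Z) = 2 + ((Z² - 3*Z) + 10) = 2 + (10 + Z² - 3*Z) = 12 + Z² - 3*Z)
b(f)² = (12 + 10² - 3*10)² = (12 + 100 - 30)² = 82² = 6724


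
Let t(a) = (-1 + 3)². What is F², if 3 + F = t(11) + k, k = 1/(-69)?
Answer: 4624/4761 ≈ 0.97122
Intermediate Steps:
k = -1/69 ≈ -0.014493
t(a) = 4 (t(a) = 2² = 4)
F = 68/69 (F = -3 + (4 - 1/69) = -3 + 275/69 = 68/69 ≈ 0.98551)
F² = (68/69)² = 4624/4761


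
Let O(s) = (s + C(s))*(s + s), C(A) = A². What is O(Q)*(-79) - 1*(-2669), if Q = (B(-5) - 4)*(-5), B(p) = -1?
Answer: -2564831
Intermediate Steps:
Q = 25 (Q = (-1 - 4)*(-5) = -5*(-5) = 25)
O(s) = 2*s*(s + s²) (O(s) = (s + s²)*(s + s) = (s + s²)*(2*s) = 2*s*(s + s²))
O(Q)*(-79) - 1*(-2669) = (2*25²*(1 + 25))*(-79) - 1*(-2669) = (2*625*26)*(-79) + 2669 = 32500*(-79) + 2669 = -2567500 + 2669 = -2564831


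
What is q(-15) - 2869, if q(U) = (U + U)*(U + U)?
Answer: -1969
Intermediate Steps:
q(U) = 4*U² (q(U) = (2*U)*(2*U) = 4*U²)
q(-15) - 2869 = 4*(-15)² - 2869 = 4*225 - 2869 = 900 - 2869 = -1969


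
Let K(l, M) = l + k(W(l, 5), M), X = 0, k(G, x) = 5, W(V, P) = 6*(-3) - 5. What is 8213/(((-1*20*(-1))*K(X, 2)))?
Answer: 8213/100 ≈ 82.130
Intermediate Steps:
W(V, P) = -23 (W(V, P) = -18 - 5 = -23)
K(l, M) = 5 + l (K(l, M) = l + 5 = 5 + l)
8213/(((-1*20*(-1))*K(X, 2))) = 8213/(((-1*20*(-1))*(5 + 0))) = 8213/((-20*(-1)*5)) = 8213/((20*5)) = 8213/100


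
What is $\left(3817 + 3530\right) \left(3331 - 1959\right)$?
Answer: $10080084$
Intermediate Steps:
$\left(3817 + 3530\right) \left(3331 - 1959\right) = 7347 \cdot 1372 = 10080084$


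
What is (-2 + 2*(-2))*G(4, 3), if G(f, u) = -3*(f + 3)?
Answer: 126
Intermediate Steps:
G(f, u) = -9 - 3*f (G(f, u) = -3*(3 + f) = -9 - 3*f)
(-2 + 2*(-2))*G(4, 3) = (-2 + 2*(-2))*(-9 - 3*4) = (-2 - 4)*(-9 - 12) = -6*(-21) = 126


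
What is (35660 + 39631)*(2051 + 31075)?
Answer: 2494089666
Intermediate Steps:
(35660 + 39631)*(2051 + 31075) = 75291*33126 = 2494089666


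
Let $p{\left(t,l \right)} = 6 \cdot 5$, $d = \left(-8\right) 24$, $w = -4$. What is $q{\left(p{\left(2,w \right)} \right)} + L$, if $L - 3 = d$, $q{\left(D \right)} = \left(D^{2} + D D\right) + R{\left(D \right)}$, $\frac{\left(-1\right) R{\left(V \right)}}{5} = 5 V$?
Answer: $861$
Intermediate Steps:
$R{\left(V \right)} = - 25 V$ ($R{\left(V \right)} = - 5 \cdot 5 V = - 25 V$)
$d = -192$
$p{\left(t,l \right)} = 30$
$q{\left(D \right)} = - 25 D + 2 D^{2}$ ($q{\left(D \right)} = \left(D^{2} + D D\right) - 25 D = \left(D^{2} + D^{2}\right) - 25 D = 2 D^{2} - 25 D = - 25 D + 2 D^{2}$)
$L = -189$ ($L = 3 - 192 = -189$)
$q{\left(p{\left(2,w \right)} \right)} + L = 30 \left(-25 + 2 \cdot 30\right) - 189 = 30 \left(-25 + 60\right) - 189 = 30 \cdot 35 - 189 = 1050 - 189 = 861$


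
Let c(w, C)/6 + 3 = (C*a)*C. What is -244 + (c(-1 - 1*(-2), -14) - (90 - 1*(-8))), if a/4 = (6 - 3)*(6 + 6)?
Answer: 168984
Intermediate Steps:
a = 144 (a = 4*((6 - 3)*(6 + 6)) = 4*(3*12) = 4*36 = 144)
c(w, C) = -18 + 864*C**2 (c(w, C) = -18 + 6*((C*144)*C) = -18 + 6*((144*C)*C) = -18 + 6*(144*C**2) = -18 + 864*C**2)
-244 + (c(-1 - 1*(-2), -14) - (90 - 1*(-8))) = -244 + ((-18 + 864*(-14)**2) - (90 - 1*(-8))) = -244 + ((-18 + 864*196) - (90 + 8)) = -244 + ((-18 + 169344) - 1*98) = -244 + (169326 - 98) = -244 + 169228 = 168984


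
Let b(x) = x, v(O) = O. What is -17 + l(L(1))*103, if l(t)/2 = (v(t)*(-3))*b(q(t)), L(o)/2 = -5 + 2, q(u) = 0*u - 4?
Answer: -14849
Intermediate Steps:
q(u) = -4 (q(u) = 0 - 4 = -4)
L(o) = -6 (L(o) = 2*(-5 + 2) = 2*(-3) = -6)
l(t) = 24*t (l(t) = 2*((t*(-3))*(-4)) = 2*(-3*t*(-4)) = 2*(12*t) = 24*t)
-17 + l(L(1))*103 = -17 + (24*(-6))*103 = -17 - 144*103 = -17 - 14832 = -14849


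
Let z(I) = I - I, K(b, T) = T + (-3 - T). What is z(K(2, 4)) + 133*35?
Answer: 4655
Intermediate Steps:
K(b, T) = -3
z(I) = 0
z(K(2, 4)) + 133*35 = 0 + 133*35 = 0 + 4655 = 4655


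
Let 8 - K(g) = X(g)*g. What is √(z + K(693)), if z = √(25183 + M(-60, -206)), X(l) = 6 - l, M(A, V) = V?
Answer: √(476099 + √24977) ≈ 690.11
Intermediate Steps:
z = √24977 (z = √(25183 - 206) = √24977 ≈ 158.04)
K(g) = 8 - g*(6 - g) (K(g) = 8 - (6 - g)*g = 8 - g*(6 - g))
√(z + K(693)) = √(√24977 + (8 + 693*(-6 + 693))) = √(√24977 + (8 + 693*687)) = √(√24977 + (8 + 476091)) = √(√24977 + 476099) = √(476099 + √24977)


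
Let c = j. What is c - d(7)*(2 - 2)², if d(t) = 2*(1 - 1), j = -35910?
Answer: -35910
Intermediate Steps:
d(t) = 0 (d(t) = 2*0 = 0)
c = -35910
c - d(7)*(2 - 2)² = -35910 - 0*(2 - 2)² = -35910 - 0*0² = -35910 - 0*0 = -35910 - 1*0 = -35910 + 0 = -35910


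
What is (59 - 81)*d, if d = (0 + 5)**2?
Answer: -550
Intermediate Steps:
d = 25 (d = 5**2 = 25)
(59 - 81)*d = (59 - 81)*25 = -22*25 = -550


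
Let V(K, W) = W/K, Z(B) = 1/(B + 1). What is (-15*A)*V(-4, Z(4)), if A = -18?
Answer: -27/2 ≈ -13.500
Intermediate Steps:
Z(B) = 1/(1 + B)
(-15*A)*V(-4, Z(4)) = (-15*(-18))*(1/((1 + 4)*(-4))) = 270*(-¼/5) = 270*((⅕)*(-¼)) = 270*(-1/20) = -27/2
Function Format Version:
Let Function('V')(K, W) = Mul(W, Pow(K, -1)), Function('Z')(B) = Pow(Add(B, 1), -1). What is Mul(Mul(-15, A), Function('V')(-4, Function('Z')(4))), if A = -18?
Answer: Rational(-27, 2) ≈ -13.500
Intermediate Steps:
Function('Z')(B) = Pow(Add(1, B), -1)
Mul(Mul(-15, A), Function('V')(-4, Function('Z')(4))) = Mul(Mul(-15, -18), Mul(Pow(Add(1, 4), -1), Pow(-4, -1))) = Mul(270, Mul(Pow(5, -1), Rational(-1, 4))) = Mul(270, Mul(Rational(1, 5), Rational(-1, 4))) = Mul(270, Rational(-1, 20)) = Rational(-27, 2)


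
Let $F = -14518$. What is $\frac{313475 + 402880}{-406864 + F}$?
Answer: $- \frac{716355}{421382} \approx -1.7$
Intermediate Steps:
$\frac{313475 + 402880}{-406864 + F} = \frac{313475 + 402880}{-406864 - 14518} = \frac{716355}{-421382} = 716355 \left(- \frac{1}{421382}\right) = - \frac{716355}{421382}$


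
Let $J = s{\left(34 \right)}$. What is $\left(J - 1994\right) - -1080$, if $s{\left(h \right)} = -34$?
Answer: $-948$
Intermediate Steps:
$J = -34$
$\left(J - 1994\right) - -1080 = \left(-34 - 1994\right) - -1080 = -2028 + \left(-592 + 1672\right) = -2028 + 1080 = -948$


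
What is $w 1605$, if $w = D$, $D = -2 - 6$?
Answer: $-12840$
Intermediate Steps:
$D = -8$ ($D = -2 - 6 = -8$)
$w = -8$
$w 1605 = \left(-8\right) 1605 = -12840$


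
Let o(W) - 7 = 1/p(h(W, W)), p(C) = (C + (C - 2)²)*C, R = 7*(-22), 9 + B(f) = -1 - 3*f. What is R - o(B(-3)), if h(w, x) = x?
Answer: -1287/8 ≈ -160.88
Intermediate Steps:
B(f) = -10 - 3*f (B(f) = -9 + (-1 - 3*f) = -10 - 3*f)
R = -154
p(C) = C*(C + (-2 + C)²) (p(C) = (C + (-2 + C)²)*C = C*(C + (-2 + C)²))
o(W) = 7 + 1/(W*(W + (-2 + W)²))
R - o(B(-3)) = -154 - (7 + 1/((-10 - 3*(-3))*((-10 - 3*(-3)) + (-2 + (-10 - 3*(-3)))²))) = -154 - (7 + 1/((-10 + 9)*((-10 + 9) + (-2 + (-10 + 9))²))) = -154 - (7 + 1/((-1)*(-1 + (-2 - 1)²))) = -154 - (7 - 1/(-1 + (-3)²)) = -154 - (7 - 1/(-1 + 9)) = -154 - (7 - 1/8) = -154 - (7 - 1*⅛) = -154 - (7 - ⅛) = -154 - 1*55/8 = -154 - 55/8 = -1287/8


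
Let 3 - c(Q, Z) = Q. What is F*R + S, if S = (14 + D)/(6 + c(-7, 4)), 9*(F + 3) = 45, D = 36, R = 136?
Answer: 2201/8 ≈ 275.13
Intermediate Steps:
c(Q, Z) = 3 - Q
F = 2 (F = -3 + (1/9)*45 = -3 + 5 = 2)
S = 25/8 (S = (14 + 36)/(6 + (3 - 1*(-7))) = 50/(6 + (3 + 7)) = 50/(6 + 10) = 50/16 = 50*(1/16) = 25/8 ≈ 3.1250)
F*R + S = 2*136 + 25/8 = 272 + 25/8 = 2201/8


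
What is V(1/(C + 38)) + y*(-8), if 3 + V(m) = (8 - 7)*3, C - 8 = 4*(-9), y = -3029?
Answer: 24232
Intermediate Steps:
C = -28 (C = 8 + 4*(-9) = 8 - 36 = -28)
V(m) = 0 (V(m) = -3 + (8 - 7)*3 = -3 + 1*3 = -3 + 3 = 0)
V(1/(C + 38)) + y*(-8) = 0 - 3029*(-8) = 0 + 24232 = 24232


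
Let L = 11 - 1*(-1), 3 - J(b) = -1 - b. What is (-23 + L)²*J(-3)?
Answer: 121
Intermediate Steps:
J(b) = 4 + b (J(b) = 3 - (-1 - b) = 3 + (1 + b) = 4 + b)
L = 12 (L = 11 + 1 = 12)
(-23 + L)²*J(-3) = (-23 + 12)²*(4 - 3) = (-11)²*1 = 121*1 = 121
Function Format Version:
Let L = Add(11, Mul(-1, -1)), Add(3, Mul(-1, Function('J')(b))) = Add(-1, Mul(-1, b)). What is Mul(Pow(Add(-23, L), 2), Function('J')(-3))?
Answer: 121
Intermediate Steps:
Function('J')(b) = Add(4, b) (Function('J')(b) = Add(3, Mul(-1, Add(-1, Mul(-1, b)))) = Add(3, Add(1, b)) = Add(4, b))
L = 12 (L = Add(11, 1) = 12)
Mul(Pow(Add(-23, L), 2), Function('J')(-3)) = Mul(Pow(Add(-23, 12), 2), Add(4, -3)) = Mul(Pow(-11, 2), 1) = Mul(121, 1) = 121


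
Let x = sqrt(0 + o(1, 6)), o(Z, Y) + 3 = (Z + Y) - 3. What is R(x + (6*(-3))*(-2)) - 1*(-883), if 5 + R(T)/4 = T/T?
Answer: 867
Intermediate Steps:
o(Z, Y) = -6 + Y + Z (o(Z, Y) = -3 + ((Z + Y) - 3) = -3 + ((Y + Z) - 3) = -3 + (-3 + Y + Z) = -6 + Y + Z)
x = 1 (x = sqrt(0 + (-6 + 6 + 1)) = sqrt(0 + 1) = sqrt(1) = 1)
R(T) = -16 (R(T) = -20 + 4*(T/T) = -20 + 4*1 = -20 + 4 = -16)
R(x + (6*(-3))*(-2)) - 1*(-883) = -16 - 1*(-883) = -16 + 883 = 867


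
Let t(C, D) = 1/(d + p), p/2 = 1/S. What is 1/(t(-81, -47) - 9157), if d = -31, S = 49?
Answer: -1517/13891218 ≈ -0.00010921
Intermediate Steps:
p = 2/49 ≈ 0.040816
t(C, D) = -49/1517 (t(C, D) = 1/(-31 + 2/49) = 1/(-1517/49) = -49/1517)
1/(t(-81, -47) - 9157) = 1/(-49/1517 - 9157) = 1/(-13891218/1517) = -1517/13891218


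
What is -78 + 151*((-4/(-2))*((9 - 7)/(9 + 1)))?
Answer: -88/5 ≈ -17.600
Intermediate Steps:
-78 + 151*((-4/(-2))*((9 - 7)/(9 + 1))) = -78 + 151*((-4*(-½))*(2/10)) = -78 + 151*(2*(2*(⅒))) = -78 + 151*(2*(⅕)) = -78 + 151*(⅖) = -78 + 302/5 = -88/5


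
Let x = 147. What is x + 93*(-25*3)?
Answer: -6828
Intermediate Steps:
x + 93*(-25*3) = 147 + 93*(-25*3) = 147 + 93*(-75) = 147 - 6975 = -6828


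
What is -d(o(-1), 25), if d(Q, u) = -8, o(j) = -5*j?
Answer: 8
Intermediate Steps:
-d(o(-1), 25) = -1*(-8) = 8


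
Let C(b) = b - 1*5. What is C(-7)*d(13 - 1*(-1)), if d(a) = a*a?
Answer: -2352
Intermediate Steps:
d(a) = a²
C(b) = -5 + b (C(b) = b - 5 = -5 + b)
C(-7)*d(13 - 1*(-1)) = (-5 - 7)*(13 - 1*(-1))² = -12*(13 + 1)² = -12*14² = -12*196 = -2352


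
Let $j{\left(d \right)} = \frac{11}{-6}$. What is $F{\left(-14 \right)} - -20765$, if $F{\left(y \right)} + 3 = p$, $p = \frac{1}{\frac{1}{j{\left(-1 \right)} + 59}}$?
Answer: $\frac{124915}{6} \approx 20819.0$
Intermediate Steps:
$j{\left(d \right)} = - \frac{11}{6}$ ($j{\left(d \right)} = 11 \left(- \frac{1}{6}\right) = - \frac{11}{6}$)
$p = \frac{343}{6}$ ($p = \frac{1}{\frac{1}{- \frac{11}{6} + 59}} = \frac{1}{\frac{1}{\frac{343}{6}}} = \frac{1}{\frac{6}{343}} = \frac{343}{6} \approx 57.167$)
$F{\left(y \right)} = \frac{325}{6}$ ($F{\left(y \right)} = -3 + \frac{343}{6} = \frac{325}{6}$)
$F{\left(-14 \right)} - -20765 = \frac{325}{6} - -20765 = \frac{325}{6} + 20765 = \frac{124915}{6}$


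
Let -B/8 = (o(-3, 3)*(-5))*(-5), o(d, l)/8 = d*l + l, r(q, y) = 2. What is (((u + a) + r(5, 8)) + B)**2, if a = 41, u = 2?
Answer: 93026025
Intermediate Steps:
o(d, l) = 8*l + 8*d*l (o(d, l) = 8*(d*l + l) = 8*(l + d*l) = 8*l + 8*d*l)
B = 9600 (B = -8*(8*3*(1 - 3))*(-5)*(-5) = -8*(8*3*(-2))*(-5)*(-5) = -8*(-48*(-5))*(-5) = -1920*(-5) = -8*(-1200) = 9600)
(((u + a) + r(5, 8)) + B)**2 = (((2 + 41) + 2) + 9600)**2 = ((43 + 2) + 9600)**2 = (45 + 9600)**2 = 9645**2 = 93026025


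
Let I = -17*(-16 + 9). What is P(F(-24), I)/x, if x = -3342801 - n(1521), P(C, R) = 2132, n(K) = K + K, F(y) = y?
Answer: -2132/3345843 ≈ -0.00063721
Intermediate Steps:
n(K) = 2*K
I = 119 (I = -17*(-7) = 119)
x = -3345843 (x = -3342801 - 2*1521 = -3342801 - 1*3042 = -3342801 - 3042 = -3345843)
P(F(-24), I)/x = 2132/(-3345843) = 2132*(-1/3345843) = -2132/3345843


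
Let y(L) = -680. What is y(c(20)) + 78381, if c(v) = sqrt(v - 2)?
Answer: 77701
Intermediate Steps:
c(v) = sqrt(-2 + v)
y(c(20)) + 78381 = -680 + 78381 = 77701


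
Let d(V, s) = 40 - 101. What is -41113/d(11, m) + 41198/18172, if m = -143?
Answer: 374809257/554246 ≈ 676.25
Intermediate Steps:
d(V, s) = -61
-41113/d(11, m) + 41198/18172 = -41113/(-61) + 41198/18172 = -41113*(-1/61) + 41198*(1/18172) = 41113/61 + 20599/9086 = 374809257/554246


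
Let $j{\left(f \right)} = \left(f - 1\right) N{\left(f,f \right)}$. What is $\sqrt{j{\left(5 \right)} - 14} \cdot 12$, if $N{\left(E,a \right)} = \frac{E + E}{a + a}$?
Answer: $12 i \sqrt{10} \approx 37.947 i$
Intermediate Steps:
$N{\left(E,a \right)} = \frac{E}{a}$ ($N{\left(E,a \right)} = \frac{2 E}{2 a} = 2 E \frac{1}{2 a} = \frac{E}{a}$)
$j{\left(f \right)} = -1 + f$ ($j{\left(f \right)} = \left(f - 1\right) \frac{f}{f} = \left(-1 + f\right) 1 = -1 + f$)
$\sqrt{j{\left(5 \right)} - 14} \cdot 12 = \sqrt{\left(-1 + 5\right) - 14} \cdot 12 = \sqrt{4 - 14} \cdot 12 = \sqrt{-10} \cdot 12 = i \sqrt{10} \cdot 12 = 12 i \sqrt{10}$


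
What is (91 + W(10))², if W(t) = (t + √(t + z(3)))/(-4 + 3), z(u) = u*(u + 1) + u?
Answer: 5776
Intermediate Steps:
z(u) = u + u*(1 + u) (z(u) = u*(1 + u) + u = u + u*(1 + u))
W(t) = -t - √(15 + t) (W(t) = (t + √(t + 3*(2 + 3)))/(-4 + 3) = (t + √(t + 3*5))/(-1) = (t + √(t + 15))*(-1) = (t + √(15 + t))*(-1) = -t - √(15 + t))
(91 + W(10))² = (91 + (-1*10 - √(15 + 10)))² = (91 + (-10 - √25))² = (91 + (-10 - 1*5))² = (91 + (-10 - 5))² = (91 - 15)² = 76² = 5776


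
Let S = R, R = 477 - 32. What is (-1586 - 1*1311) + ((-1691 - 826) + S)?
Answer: -4969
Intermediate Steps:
R = 445
S = 445
(-1586 - 1*1311) + ((-1691 - 826) + S) = (-1586 - 1*1311) + ((-1691 - 826) + 445) = (-1586 - 1311) + (-2517 + 445) = -2897 - 2072 = -4969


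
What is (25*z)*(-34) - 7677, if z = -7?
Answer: -1727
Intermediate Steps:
(25*z)*(-34) - 7677 = (25*(-7))*(-34) - 7677 = -175*(-34) - 7677 = 5950 - 7677 = -1727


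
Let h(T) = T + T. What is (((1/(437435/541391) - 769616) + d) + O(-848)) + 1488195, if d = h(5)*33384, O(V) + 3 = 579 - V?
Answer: 460988354096/437435 ≈ 1.0538e+6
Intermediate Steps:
h(T) = 2*T
O(V) = 576 - V (O(V) = -3 + (579 - V) = 576 - V)
d = 333840 (d = (2*5)*33384 = 10*33384 = 333840)
(((1/(437435/541391) - 769616) + d) + O(-848)) + 1488195 = (((1/(437435/541391) - 769616) + 333840) + (576 - 1*(-848))) + 1488195 = (((1/(437435*(1/541391)) - 769616) + 333840) + (576 + 848)) + 1488195 = (((1/(437435/541391) - 769616) + 333840) + 1424) + 1488195 = (((541391/437435 - 769616) + 333840) + 1424) + 1488195 = ((-336656433569/437435 + 333840) + 1424) + 1488195 = (-190623133169/437435 + 1424) + 1488195 = -190000225729/437435 + 1488195 = 460988354096/437435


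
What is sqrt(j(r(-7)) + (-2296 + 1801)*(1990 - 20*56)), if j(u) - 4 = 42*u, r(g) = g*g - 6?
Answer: 2*I*sqrt(107210) ≈ 654.86*I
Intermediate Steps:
r(g) = -6 + g**2 (r(g) = g**2 - 6 = -6 + g**2)
j(u) = 4 + 42*u
sqrt(j(r(-7)) + (-2296 + 1801)*(1990 - 20*56)) = sqrt((4 + 42*(-6 + (-7)**2)) + (-2296 + 1801)*(1990 - 20*56)) = sqrt((4 + 42*(-6 + 49)) - 495*(1990 - 1120)) = sqrt((4 + 42*43) - 495*870) = sqrt((4 + 1806) - 430650) = sqrt(1810 - 430650) = sqrt(-428840) = 2*I*sqrt(107210)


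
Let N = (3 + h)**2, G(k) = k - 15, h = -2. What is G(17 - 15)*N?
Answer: -13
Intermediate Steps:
G(k) = -15 + k
N = 1 (N = (3 - 2)**2 = 1**2 = 1)
G(17 - 15)*N = (-15 + (17 - 15))*1 = (-15 + 2)*1 = -13*1 = -13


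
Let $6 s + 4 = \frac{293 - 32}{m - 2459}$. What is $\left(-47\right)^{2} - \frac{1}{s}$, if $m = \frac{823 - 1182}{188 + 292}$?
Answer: $\frac{5358153619}{2423998} \approx 2210.5$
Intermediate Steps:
$m = - \frac{359}{480} \approx -0.74792$
$s = - \frac{2423998}{3542037}$ ($s = - \frac{2}{3} + \frac{\left(293 - 32\right) \frac{1}{- \frac{359}{480} - 2459}}{6} = - \frac{2}{3} + \frac{261 \frac{1}{- \frac{1180679}{480}}}{6} = - \frac{2}{3} + \frac{261 \left(- \frac{480}{1180679}\right)}{6} = - \frac{2}{3} + \frac{1}{6} \left(- \frac{125280}{1180679}\right) = - \frac{2}{3} - \frac{20880}{1180679} = - \frac{2423998}{3542037} \approx -0.68435$)
$\left(-47\right)^{2} - \frac{1}{s} = \left(-47\right)^{2} - \frac{1}{- \frac{2423998}{3542037}} = 2209 - - \frac{3542037}{2423998} = 2209 + \frac{3542037}{2423998} = \frac{5358153619}{2423998}$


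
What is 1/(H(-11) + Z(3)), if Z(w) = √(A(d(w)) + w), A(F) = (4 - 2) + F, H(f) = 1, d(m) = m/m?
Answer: -⅕ + √6/5 ≈ 0.28990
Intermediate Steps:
d(m) = 1
A(F) = 2 + F
Z(w) = √(3 + w) (Z(w) = √((2 + 1) + w) = √(3 + w))
1/(H(-11) + Z(3)) = 1/(1 + √(3 + 3)) = 1/(1 + √6)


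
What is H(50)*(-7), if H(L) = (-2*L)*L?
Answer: 35000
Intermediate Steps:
H(L) = -2*L**2
H(50)*(-7) = -2*50**2*(-7) = -2*2500*(-7) = -5000*(-7) = 35000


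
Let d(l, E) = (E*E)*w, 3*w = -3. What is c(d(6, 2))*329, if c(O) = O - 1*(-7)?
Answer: 987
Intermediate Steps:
w = -1 (w = (⅓)*(-3) = -1)
d(l, E) = -E² (d(l, E) = (E*E)*(-1) = E²*(-1) = -E²)
c(O) = 7 + O (c(O) = O + 7 = 7 + O)
c(d(6, 2))*329 = (7 - 1*2²)*329 = (7 - 1*4)*329 = (7 - 4)*329 = 3*329 = 987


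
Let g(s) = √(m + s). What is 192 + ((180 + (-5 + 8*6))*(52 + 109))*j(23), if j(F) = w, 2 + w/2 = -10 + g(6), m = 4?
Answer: -861480 + 71806*√10 ≈ -6.3441e+5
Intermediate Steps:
g(s) = √(4 + s)
w = -24 + 2*√10 (w = -4 + 2*(-10 + √(4 + 6)) = -4 + 2*(-10 + √10) = -4 + (-20 + 2*√10) = -24 + 2*√10 ≈ -17.675)
j(F) = -24 + 2*√10
192 + ((180 + (-5 + 8*6))*(52 + 109))*j(23) = 192 + ((180 + (-5 + 8*6))*(52 + 109))*(-24 + 2*√10) = 192 + ((180 + (-5 + 48))*161)*(-24 + 2*√10) = 192 + ((180 + 43)*161)*(-24 + 2*√10) = 192 + (223*161)*(-24 + 2*√10) = 192 + 35903*(-24 + 2*√10) = 192 + (-861672 + 71806*√10) = -861480 + 71806*√10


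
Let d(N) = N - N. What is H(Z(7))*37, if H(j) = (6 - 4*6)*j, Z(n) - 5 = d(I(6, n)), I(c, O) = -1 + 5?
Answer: -3330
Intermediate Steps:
I(c, O) = 4
d(N) = 0
Z(n) = 5 (Z(n) = 5 + 0 = 5)
H(j) = -18*j (H(j) = (6 - 24)*j = -18*j)
H(Z(7))*37 = -18*5*37 = -90*37 = -3330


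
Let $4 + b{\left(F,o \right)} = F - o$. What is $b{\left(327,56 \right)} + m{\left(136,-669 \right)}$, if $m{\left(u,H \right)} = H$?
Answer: $-402$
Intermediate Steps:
$b{\left(F,o \right)} = -4 + F - o$ ($b{\left(F,o \right)} = -4 + \left(F - o\right) = -4 + F - o$)
$b{\left(327,56 \right)} + m{\left(136,-669 \right)} = \left(-4 + 327 - 56\right) - 669 = 267 - 669 = -402$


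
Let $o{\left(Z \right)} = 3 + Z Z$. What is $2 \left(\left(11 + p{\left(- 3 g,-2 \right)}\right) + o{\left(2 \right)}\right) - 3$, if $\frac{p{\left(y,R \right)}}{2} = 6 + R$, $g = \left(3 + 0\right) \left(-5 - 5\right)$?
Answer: $49$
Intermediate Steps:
$g = -30$ ($g = 3 \left(-10\right) = -30$)
$p{\left(y,R \right)} = 12 + 2 R$ ($p{\left(y,R \right)} = 2 \left(6 + R\right) = 12 + 2 R$)
$o{\left(Z \right)} = 3 + Z^{2}$
$2 \left(\left(11 + p{\left(- 3 g,-2 \right)}\right) + o{\left(2 \right)}\right) - 3 = 2 \left(\left(11 + \left(12 + 2 \left(-2\right)\right)\right) + \left(3 + 2^{2}\right)\right) - 3 = 2 \left(\left(11 + \left(12 - 4\right)\right) + \left(3 + 4\right)\right) - 3 = 2 \left(\left(11 + 8\right) + 7\right) - 3 = 2 \left(19 + 7\right) - 3 = 2 \cdot 26 - 3 = 52 - 3 = 49$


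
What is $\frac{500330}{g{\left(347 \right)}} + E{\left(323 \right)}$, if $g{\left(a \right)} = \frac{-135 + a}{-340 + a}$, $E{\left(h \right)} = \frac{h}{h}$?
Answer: $\frac{1751261}{106} \approx 16521.0$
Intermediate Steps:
$E{\left(h \right)} = 1$
$g{\left(a \right)} = \frac{-135 + a}{-340 + a}$
$\frac{500330}{g{\left(347 \right)}} + E{\left(323 \right)} = \frac{500330}{\frac{1}{-340 + 347} \left(-135 + 347\right)} + 1 = \frac{500330}{\frac{1}{7} \cdot 212} + 1 = \frac{500330}{\frac{212}{7}} + 1 = 500330 \cdot \frac{7}{212} + 1 = \frac{1751155}{106} + 1 = \frac{1751261}{106}$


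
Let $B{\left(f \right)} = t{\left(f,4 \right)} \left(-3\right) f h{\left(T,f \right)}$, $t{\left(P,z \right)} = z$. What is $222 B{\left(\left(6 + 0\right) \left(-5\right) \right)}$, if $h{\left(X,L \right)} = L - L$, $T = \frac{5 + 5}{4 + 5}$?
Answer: $0$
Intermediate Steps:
$T = \frac{10}{9} \approx 1.1111$
$h{\left(X,L \right)} = 0$
$B{\left(f \right)} = 0$ ($B{\left(f \right)} = 4 \left(-3\right) f 0 = \left(-12\right) 0 = 0$)
$222 B{\left(\left(6 + 0\right) \left(-5\right) \right)} = 222 \cdot 0 = 0$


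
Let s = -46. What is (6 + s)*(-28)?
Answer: 1120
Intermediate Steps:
(6 + s)*(-28) = (6 - 46)*(-28) = -40*(-28) = 1120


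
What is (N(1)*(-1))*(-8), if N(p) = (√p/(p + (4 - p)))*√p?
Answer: 2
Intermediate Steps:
N(p) = p/4 (N(p) = (√p/4)*√p = p/4)
(N(1)*(-1))*(-8) = (((¼)*1)*(-1))*(-8) = ((¼)*(-1))*(-8) = -¼*(-8) = 2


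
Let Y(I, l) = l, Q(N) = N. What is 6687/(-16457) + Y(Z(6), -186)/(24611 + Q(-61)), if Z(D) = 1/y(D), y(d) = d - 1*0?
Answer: -83613426/202009675 ≈ -0.41391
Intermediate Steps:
y(d) = d (y(d) = d + 0 = d)
Z(D) = 1/D
6687/(-16457) + Y(Z(6), -186)/(24611 + Q(-61)) = 6687/(-16457) - 186/(24611 - 61) = 6687*(-1/16457) - 186/24550 = -6687/16457 - 186*1/24550 = -6687/16457 - 93/12275 = -83613426/202009675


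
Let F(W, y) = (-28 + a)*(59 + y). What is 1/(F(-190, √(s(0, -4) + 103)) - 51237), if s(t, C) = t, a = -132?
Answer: -60677/3679061529 + 160*√103/3679061529 ≈ -1.6051e-5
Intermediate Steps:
F(W, y) = -9440 - 160*y (F(W, y) = (-28 - 132)*(59 + y) = -160*(59 + y) = -9440 - 160*y)
1/(F(-190, √(s(0, -4) + 103)) - 51237) = 1/((-9440 - 160*√(0 + 103)) - 51237) = 1/((-9440 - 160*√103) - 51237) = 1/(-60677 - 160*√103)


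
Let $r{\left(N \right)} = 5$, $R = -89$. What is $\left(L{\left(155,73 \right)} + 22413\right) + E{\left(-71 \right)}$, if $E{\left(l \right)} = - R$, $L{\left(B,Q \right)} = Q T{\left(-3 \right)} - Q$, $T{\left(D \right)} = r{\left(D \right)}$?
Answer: $22794$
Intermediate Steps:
$T{\left(D \right)} = 5$
$L{\left(B,Q \right)} = 4 Q$ ($L{\left(B,Q \right)} = Q 5 - Q = 5 Q - Q = 4 Q$)
$E{\left(l \right)} = 89$ ($E{\left(l \right)} = \left(-1\right) \left(-89\right) = 89$)
$\left(L{\left(155,73 \right)} + 22413\right) + E{\left(-71 \right)} = \left(4 \cdot 73 + 22413\right) + 89 = \left(292 + 22413\right) + 89 = 22705 + 89 = 22794$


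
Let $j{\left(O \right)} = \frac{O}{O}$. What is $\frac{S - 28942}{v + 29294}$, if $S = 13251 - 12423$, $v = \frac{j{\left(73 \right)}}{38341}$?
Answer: $- \frac{1077918874}{1123161255} \approx -0.95972$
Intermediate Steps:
$j{\left(O \right)} = 1$
$v = \frac{1}{38341}$ ($v = 1 \cdot \frac{1}{38341} = \frac{1}{38341} \approx 2.6082 \cdot 10^{-5}$)
$S = 828$ ($S = 13251 - 12423 = 828$)
$\frac{S - 28942}{v + 29294} = \frac{828 - 28942}{\frac{1}{38341} + 29294} = - \frac{28114}{\frac{1123161255}{38341}} = \left(-28114\right) \frac{38341}{1123161255} = - \frac{1077918874}{1123161255}$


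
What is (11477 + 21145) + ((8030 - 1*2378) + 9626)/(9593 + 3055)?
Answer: 206309167/6324 ≈ 32623.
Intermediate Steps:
(11477 + 21145) + ((8030 - 1*2378) + 9626)/(9593 + 3055) = 32622 + ((8030 - 2378) + 9626)/12648 = 32622 + (5652 + 9626)*(1/12648) = 32622 + 15278*(1/12648) = 32622 + 7639/6324 = 206309167/6324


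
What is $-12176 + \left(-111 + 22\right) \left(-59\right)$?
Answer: $-6925$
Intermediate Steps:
$-12176 + \left(-111 + 22\right) \left(-59\right) = -12176 - -5251 = -12176 + 5251 = -6925$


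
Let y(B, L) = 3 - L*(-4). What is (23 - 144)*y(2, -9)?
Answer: 3993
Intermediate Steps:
y(B, L) = 3 + 4*L (y(B, L) = 3 - (-4)*L = 3 + 4*L)
(23 - 144)*y(2, -9) = (23 - 144)*(3 + 4*(-9)) = -121*(3 - 36) = -121*(-33) = 3993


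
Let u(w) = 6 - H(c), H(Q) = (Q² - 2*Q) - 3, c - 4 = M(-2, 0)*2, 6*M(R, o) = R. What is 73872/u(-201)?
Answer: 664848/41 ≈ 16216.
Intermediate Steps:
M(R, o) = R/6
c = 10/3 (c = 4 + ((⅙)*(-2))*2 = 4 - ⅓*2 = 4 - ⅔ = 10/3 ≈ 3.3333)
H(Q) = -3 + Q² - 2*Q
u(w) = 41/9 (u(w) = 6 - (-3 + (10/3)² - 2*10/3) = 6 - (-3 + 100/9 - 20/3) = 6 - 1*13/9 = 6 - 13/9 = 41/9)
73872/u(-201) = 73872/(41/9) = 73872*(9/41) = 664848/41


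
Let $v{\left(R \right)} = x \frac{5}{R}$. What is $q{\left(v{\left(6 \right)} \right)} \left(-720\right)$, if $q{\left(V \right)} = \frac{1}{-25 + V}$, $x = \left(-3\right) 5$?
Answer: $\frac{96}{5} \approx 19.2$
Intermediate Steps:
$x = -15$
$v{\left(R \right)} = - \frac{75}{R}$ ($v{\left(R \right)} = - 15 \frac{5}{R} = - \frac{75}{R}$)
$q{\left(v{\left(6 \right)} \right)} \left(-720\right) = \frac{1}{-25 - \frac{75}{6}} \left(-720\right) = \frac{1}{-25 - \frac{25}{2}} \left(-720\right) = \frac{1}{- \frac{75}{2}} \left(-720\right) = \left(- \frac{2}{75}\right) \left(-720\right) = \frac{96}{5}$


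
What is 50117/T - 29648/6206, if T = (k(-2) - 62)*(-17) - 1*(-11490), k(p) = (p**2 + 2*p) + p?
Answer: -30943221/39029534 ≈ -0.79282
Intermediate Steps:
k(p) = p**2 + 3*p
T = 12578 (T = (-2*(3 - 2) - 62)*(-17) - 1*(-11490) = (-2*1 - 62)*(-17) + 11490 = (-2 - 62)*(-17) + 11490 = -64*(-17) + 11490 = 1088 + 11490 = 12578)
50117/T - 29648/6206 = 50117/12578 - 29648/6206 = 50117*(1/12578) - 29648*1/6206 = 50117/12578 - 14824/3103 = -30943221/39029534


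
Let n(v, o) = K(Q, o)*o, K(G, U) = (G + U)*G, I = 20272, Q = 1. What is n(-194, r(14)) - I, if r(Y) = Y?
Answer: -20062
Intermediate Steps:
K(G, U) = G*(G + U)
n(v, o) = o*(1 + o) (n(v, o) = (1*(1 + o))*o = (1 + o)*o = o*(1 + o))
n(-194, r(14)) - I = 14*(1 + 14) - 1*20272 = 14*15 - 20272 = 210 - 20272 = -20062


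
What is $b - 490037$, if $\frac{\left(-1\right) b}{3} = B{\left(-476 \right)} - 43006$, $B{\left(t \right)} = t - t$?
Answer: $-361019$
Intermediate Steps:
$B{\left(t \right)} = 0$
$b = 129018$ ($b = - 3 \left(0 - 43006\right) = \left(-3\right) \left(-43006\right) = 129018$)
$b - 490037 = 129018 - 490037 = -361019$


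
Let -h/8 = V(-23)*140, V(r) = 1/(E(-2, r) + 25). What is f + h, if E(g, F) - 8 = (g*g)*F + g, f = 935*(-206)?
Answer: -11748090/61 ≈ -1.9259e+5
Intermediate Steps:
f = -192610
E(g, F) = 8 + g + F*g² (E(g, F) = 8 + ((g*g)*F + g) = 8 + (g²*F + g) = 8 + (F*g² + g) = 8 + (g + F*g²) = 8 + g + F*g²)
V(r) = 1/(31 + 4*r) (V(r) = 1/((8 - 2 + r*(-2)²) + 25) = 1/((8 - 2 + r*4) + 25) = 1/((8 - 2 + 4*r) + 25) = 1/((6 + 4*r) + 25) = 1/(31 + 4*r))
h = 1120/61 (h = -8*140/(31 + 4*(-23)) = -8*140/(31 - 92) = -8*140/(-61) = -(-8)*140/61 = -8*(-140/61) = 1120/61 ≈ 18.361)
f + h = -192610 + 1120/61 = -11748090/61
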